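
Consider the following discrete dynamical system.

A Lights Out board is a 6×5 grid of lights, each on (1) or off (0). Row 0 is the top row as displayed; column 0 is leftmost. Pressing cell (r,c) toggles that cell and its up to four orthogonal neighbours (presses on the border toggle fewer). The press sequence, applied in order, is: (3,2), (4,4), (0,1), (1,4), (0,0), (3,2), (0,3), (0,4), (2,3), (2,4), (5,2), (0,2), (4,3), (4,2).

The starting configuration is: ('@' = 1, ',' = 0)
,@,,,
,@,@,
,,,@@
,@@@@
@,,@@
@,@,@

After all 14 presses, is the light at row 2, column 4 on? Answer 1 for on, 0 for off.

0

gen 0: ,@,,,
,@,@,
,,,@@
,@@@@
@,,@@
@,@,@
gen 1: ,@,,,
,@,@,
,,@@@
,,,,@
@,@@@
@,@,@
gen 2: ,@,,,
,@,@,
,,@@@
,,,,,
@,@,,
@,@,,
gen 3: @,@,,
,,,@,
,,@@@
,,,,,
@,@,,
@,@,,
gen 4: @,@,@
,,,,@
,,@@,
,,,,,
@,@,,
@,@,,
gen 5: ,@@,@
@,,,@
,,@@,
,,,,,
@,@,,
@,@,,
gen 6: ,@@,@
@,,,@
,,,@,
,@@@,
@,,,,
@,@,,
gen 7: ,@,@,
@,,@@
,,,@,
,@@@,
@,,,,
@,@,,
gen 8: ,@,,@
@,,@,
,,,@,
,@@@,
@,,,,
@,@,,
gen 9: ,@,,@
@,,,,
,,@,@
,@@,,
@,,,,
@,@,,
gen 10: ,@,,@
@,,,@
,,@@,
,@@,@
@,,,,
@,@,,
gen 11: ,@,,@
@,,,@
,,@@,
,@@,@
@,@,,
@@,@,
gen 12: ,,@@@
@,@,@
,,@@,
,@@,@
@,@,,
@@,@,
gen 13: ,,@@@
@,@,@
,,@@,
,@@@@
@,,@@
@@,,,
gen 14: ,,@@@
@,@,@
,,@@,
,@,@@
@@@,@
@@@,,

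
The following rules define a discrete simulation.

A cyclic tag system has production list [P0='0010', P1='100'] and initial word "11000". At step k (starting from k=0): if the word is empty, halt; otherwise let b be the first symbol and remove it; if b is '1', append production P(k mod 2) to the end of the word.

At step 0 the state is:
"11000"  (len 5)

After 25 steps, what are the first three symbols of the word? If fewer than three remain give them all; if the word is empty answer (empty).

[0] "11000"  (len 5)
[1] "10000010"  (len 8)
[2] "0000010100"  (len 10)
[3] "000010100"  (len 9)
[4] "00010100"  (len 8)
[5] "0010100"  (len 7)
[6] "010100"  (len 6)
[7] "10100"  (len 5)
[8] "0100100"  (len 7)
[9] "100100"  (len 6)
[10] "00100100"  (len 8)
[11] "0100100"  (len 7)
[12] "100100"  (len 6)
[13] "001000010"  (len 9)
[14] "01000010"  (len 8)
[15] "1000010"  (len 7)
[16] "000010100"  (len 9)
[17] "00010100"  (len 8)
[18] "0010100"  (len 7)
[19] "010100"  (len 6)
[20] "10100"  (len 5)
[21] "01000010"  (len 8)
[22] "1000010"  (len 7)
[23] "0000100010"  (len 10)
[24] "000100010"  (len 9)
[25] "00100010"  (len 8)

001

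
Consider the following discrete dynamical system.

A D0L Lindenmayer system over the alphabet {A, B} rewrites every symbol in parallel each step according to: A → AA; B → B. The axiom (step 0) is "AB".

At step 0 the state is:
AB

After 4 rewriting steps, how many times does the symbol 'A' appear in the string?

16

0) AB
1) AAB
2) AAAAB
3) AAAAAAAAB
4) AAAAAAAAAAAAAAAAB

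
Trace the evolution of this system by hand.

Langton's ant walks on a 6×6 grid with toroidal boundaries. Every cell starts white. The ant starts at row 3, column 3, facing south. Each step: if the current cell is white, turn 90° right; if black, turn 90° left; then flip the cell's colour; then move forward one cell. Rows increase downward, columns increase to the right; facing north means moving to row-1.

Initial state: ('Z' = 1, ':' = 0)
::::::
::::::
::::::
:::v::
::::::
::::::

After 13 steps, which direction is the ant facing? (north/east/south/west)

0) ::::::
::::::
::::::
:::v::
::::::
::::::
1) ::::::
::::::
::::::
::<Z::
::::::
::::::
2) ::::::
::::::
::^:::
::ZZ::
::::::
::::::
3) ::::::
::::::
::Z>::
::ZZ::
::::::
::::::
4) ::::::
::::::
::ZZ::
::Zv::
::::::
::::::
5) ::::::
::::::
::ZZ::
::Z:>:
::::::
::::::
6) ::::::
::::::
::ZZ::
::Z:Z:
::::v:
::::::
7) ::::::
::::::
::ZZ::
::Z:Z:
:::<Z:
::::::
8) ::::::
::::::
::ZZ::
::Z^Z:
:::ZZ:
::::::
9) ::::::
::::::
::ZZ::
::ZZ>:
:::ZZ:
::::::
10) ::::::
::::::
::ZZ^:
::ZZ::
:::ZZ:
::::::
11) ::::::
::::::
::ZZZ>
::ZZ::
:::ZZ:
::::::
12) ::::::
::::::
::ZZZZ
::ZZ:v
:::ZZ:
::::::
13) ::::::
::::::
::ZZZZ
::ZZ<Z
:::ZZ:
::::::

west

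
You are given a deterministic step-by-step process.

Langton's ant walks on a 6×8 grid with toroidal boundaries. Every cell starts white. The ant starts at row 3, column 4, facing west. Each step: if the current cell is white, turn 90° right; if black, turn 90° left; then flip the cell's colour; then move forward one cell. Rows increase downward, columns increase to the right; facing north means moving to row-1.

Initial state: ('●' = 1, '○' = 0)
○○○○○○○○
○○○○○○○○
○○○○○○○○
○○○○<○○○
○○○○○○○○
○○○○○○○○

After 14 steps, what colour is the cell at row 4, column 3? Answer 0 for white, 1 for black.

gen 0: ○○○○○○○○
○○○○○○○○
○○○○○○○○
○○○○<○○○
○○○○○○○○
○○○○○○○○
gen 1: ○○○○○○○○
○○○○○○○○
○○○○^○○○
○○○○●○○○
○○○○○○○○
○○○○○○○○
gen 2: ○○○○○○○○
○○○○○○○○
○○○○●>○○
○○○○●○○○
○○○○○○○○
○○○○○○○○
gen 3: ○○○○○○○○
○○○○○○○○
○○○○●●○○
○○○○●v○○
○○○○○○○○
○○○○○○○○
gen 4: ○○○○○○○○
○○○○○○○○
○○○○●●○○
○○○○<●○○
○○○○○○○○
○○○○○○○○
gen 5: ○○○○○○○○
○○○○○○○○
○○○○●●○○
○○○○○●○○
○○○○v○○○
○○○○○○○○
gen 6: ○○○○○○○○
○○○○○○○○
○○○○●●○○
○○○○○●○○
○○○<●○○○
○○○○○○○○
gen 7: ○○○○○○○○
○○○○○○○○
○○○○●●○○
○○○^○●○○
○○○●●○○○
○○○○○○○○
gen 8: ○○○○○○○○
○○○○○○○○
○○○○●●○○
○○○●>●○○
○○○●●○○○
○○○○○○○○
gen 9: ○○○○○○○○
○○○○○○○○
○○○○●●○○
○○○●●●○○
○○○●v○○○
○○○○○○○○
gen 10: ○○○○○○○○
○○○○○○○○
○○○○●●○○
○○○●●●○○
○○○●○>○○
○○○○○○○○
gen 11: ○○○○○○○○
○○○○○○○○
○○○○●●○○
○○○●●●○○
○○○●○●○○
○○○○○v○○
gen 12: ○○○○○○○○
○○○○○○○○
○○○○●●○○
○○○●●●○○
○○○●○●○○
○○○○<●○○
gen 13: ○○○○○○○○
○○○○○○○○
○○○○●●○○
○○○●●●○○
○○○●^●○○
○○○○●●○○
gen 14: ○○○○○○○○
○○○○○○○○
○○○○●●○○
○○○●●●○○
○○○●●>○○
○○○○●●○○

1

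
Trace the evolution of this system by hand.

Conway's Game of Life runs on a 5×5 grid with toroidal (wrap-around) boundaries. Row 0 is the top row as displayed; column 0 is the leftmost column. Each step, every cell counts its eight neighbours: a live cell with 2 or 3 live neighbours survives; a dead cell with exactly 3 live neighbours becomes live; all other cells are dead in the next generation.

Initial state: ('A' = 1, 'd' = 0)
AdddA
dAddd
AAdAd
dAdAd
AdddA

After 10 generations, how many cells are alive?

9

t=0: AdddA
dAddd
AAdAd
dAdAd
AdddA
t=1: dAddA
dAAdd
AAddA
dAdAd
dAdAd
t=2: dAdAd
ddAAA
dddAA
dAdAd
dAdAA
t=3: dAddd
Adddd
Adddd
ddddd
dAdAA
t=4: dAAdA
AAddd
ddddd
AdddA
AdAdd
t=5: ddAAA
AAAdd
dAddA
AAddA
ddAdd
t=6: AdddA
ddddd
dddAA
dAAAA
ddAdd
t=7: ddddd
AddAd
AdddA
AAddA
ddAdd
t=8: ddddd
Adddd
dddAd
dAdAA
AAddd
t=9: AAddd
ddddd
AdAAd
dAdAA
AAAdA
t=10: ddAdA
AdAdA
AAAAd
ddddd
ddddd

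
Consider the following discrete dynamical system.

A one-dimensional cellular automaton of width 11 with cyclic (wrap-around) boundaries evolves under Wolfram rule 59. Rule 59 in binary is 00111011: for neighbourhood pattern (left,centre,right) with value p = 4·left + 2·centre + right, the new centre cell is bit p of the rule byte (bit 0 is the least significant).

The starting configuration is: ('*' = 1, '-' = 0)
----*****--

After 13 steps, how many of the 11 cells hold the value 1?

[0] ----*****--
[1] *****----**
[2] -----*****-
[3] ******----*
[4] ------*****
[5] *******----
[6] *------****
[7] -*******---
[8] **------***
[9] --*******--
[10] ***------**
[11] ---*******-
[12] ****------*
[13] ----*******

7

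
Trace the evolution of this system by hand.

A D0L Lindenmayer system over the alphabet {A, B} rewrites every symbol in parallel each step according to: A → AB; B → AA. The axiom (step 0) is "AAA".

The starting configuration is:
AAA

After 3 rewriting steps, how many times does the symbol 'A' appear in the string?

gen 0: AAA
gen 1: ABABAB
gen 2: ABAAABAAABAA
gen 3: ABAAABABABAAABABABAAABAB

15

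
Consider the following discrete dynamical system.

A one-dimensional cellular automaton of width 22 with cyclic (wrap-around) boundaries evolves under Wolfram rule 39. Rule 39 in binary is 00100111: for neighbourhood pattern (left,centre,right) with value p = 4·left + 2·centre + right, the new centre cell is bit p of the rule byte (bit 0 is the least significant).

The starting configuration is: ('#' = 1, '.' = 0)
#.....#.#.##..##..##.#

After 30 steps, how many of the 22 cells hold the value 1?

t=0: #.....#.#.##..##..##.#
t=1: ..########...#...#..#.
t=2: ##.........###.###.##.
t=3: ...########...#...#..#
t=4: .##.........###.###.##
t=5: #...########...#...#..
t=6: #.##.........###.###.#
t=7: .#...########...#...#.
t=8: ##.##.........###.###.
t=9: ..#...########...#...#
t=10: .##.##.........###.###
t=11: #..#...########...#...
t=12: #.##.##.........###.##
t=13: .#..#...########...#..
t=14: ##.##.##.........###.#
t=15: ..#..#...########...#.
t=16: ###.##.##.........###.
t=17: ...#..#...########...#
t=18: .###.##.##.........###
t=19: #...#..#...########...
t=20: #.###.##.##.........##
t=21: .#...#..#...########..
t=22: ##.###.##.##.........#
t=23: ..#...#..#...########.
t=24: ###.###.##.##.........
t=25: ...#...#..#...########
t=26: .###.###.##.##........
t=27: #...#...#..#...#######
t=28: ..###.###.##.##.......
t=29: ##...#...#..#...######
t=30: ...###.###.##.##......

10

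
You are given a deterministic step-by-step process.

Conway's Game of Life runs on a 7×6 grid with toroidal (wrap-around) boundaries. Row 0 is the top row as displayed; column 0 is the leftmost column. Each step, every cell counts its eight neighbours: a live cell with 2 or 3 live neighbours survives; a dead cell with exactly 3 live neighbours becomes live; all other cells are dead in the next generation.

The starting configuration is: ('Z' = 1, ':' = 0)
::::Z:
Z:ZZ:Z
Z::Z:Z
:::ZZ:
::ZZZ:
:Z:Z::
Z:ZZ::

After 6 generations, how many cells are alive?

3

[0] ::::Z:
Z:ZZ:Z
Z::Z:Z
:::ZZ:
::ZZZ:
:Z:Z::
Z:ZZ::
[1] Z:::Z:
ZZZZ::
ZZ::::
::::::
::::::
:Z::::
:ZZZZ:
[2] Z:::Z:
::ZZ::
Z:::::
::::::
::::::
:Z:Z::
ZZZZZZ
[3] Z:::::
:Z:Z:Z
::::::
::::::
::::::
:Z:Z:Z
::::::
[4] Z:::::
Z:::::
::::::
::::::
::::::
::::::
Z:::::
[5] ZZ:::Z
::::::
::::::
::::::
::::::
::::::
::::::
[6] Z:::::
Z:::::
::::::
::::::
::::::
::::::
Z:::::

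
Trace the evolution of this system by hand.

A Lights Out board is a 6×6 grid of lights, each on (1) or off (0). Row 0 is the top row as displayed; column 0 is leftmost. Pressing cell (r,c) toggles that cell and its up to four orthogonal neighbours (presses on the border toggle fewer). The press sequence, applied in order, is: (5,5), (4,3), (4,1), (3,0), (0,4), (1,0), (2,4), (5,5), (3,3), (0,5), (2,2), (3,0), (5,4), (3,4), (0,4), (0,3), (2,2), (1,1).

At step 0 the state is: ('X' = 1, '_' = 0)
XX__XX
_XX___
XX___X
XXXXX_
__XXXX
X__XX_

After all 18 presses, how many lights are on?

18

k=0  XX__XX
_XX___
XX___X
XXXXX_
__XXXX
X__XX_
k=1  XX__XX
_XX___
XX___X
XXXXX_
__XXX_
X__X_X
k=2  XX__XX
_XX___
XX___X
XXX_X_
______
X____X
k=3  XX__XX
_XX___
XX___X
X_X_X_
XXX___
XX___X
k=4  XX__XX
_XX___
_X___X
_XX_X_
_XX___
XX___X
k=5  XX_X__
_XX_X_
_X___X
_XX_X_
_XX___
XX___X
k=6  _X_X__
X_X_X_
XX___X
_XX_X_
_XX___
XX___X
k=7  _X_X__
X_X___
XX_XX_
_XX___
_XX___
XX___X
k=8  _X_X__
X_X___
XX_XX_
_XX___
_XX__X
XX__X_
k=9  _X_X__
X_X___
XX__X_
_X_XX_
_XXX_X
XX__X_
k=10  _X_XXX
X_X__X
XX__X_
_X_XX_
_XXX_X
XX__X_
k=11  _X_XXX
X____X
X_XXX_
_XXXX_
_XXX_X
XX__X_
k=12  _X_XXX
X____X
__XXX_
X_XXX_
XXXX_X
XX__X_
k=13  _X_XXX
X____X
__XXX_
X_XXX_
XXXXXX
XX_X_X
k=14  _X_XXX
X____X
__XX__
X_X__X
XXXX_X
XX_X_X
k=15  _X____
X___XX
__XX__
X_X__X
XXXX_X
XX_X_X
k=16  _XXXX_
X__XXX
__XX__
X_X__X
XXXX_X
XX_X_X
k=17  _XXXX_
X_XXXX
_X____
X____X
XXXX_X
XX_X_X
k=18  __XXX_
_X_XXX
______
X____X
XXXX_X
XX_X_X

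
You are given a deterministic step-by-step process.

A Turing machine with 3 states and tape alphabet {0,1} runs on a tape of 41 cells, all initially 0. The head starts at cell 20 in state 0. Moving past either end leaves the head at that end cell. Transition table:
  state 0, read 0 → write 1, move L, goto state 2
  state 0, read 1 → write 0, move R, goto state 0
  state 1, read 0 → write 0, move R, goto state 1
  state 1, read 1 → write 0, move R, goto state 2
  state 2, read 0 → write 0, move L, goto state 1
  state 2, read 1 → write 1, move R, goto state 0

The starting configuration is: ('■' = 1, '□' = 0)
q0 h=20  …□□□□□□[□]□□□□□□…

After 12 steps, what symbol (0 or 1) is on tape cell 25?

0

gen 0: q0 h=20  …□□□□□□[□]□□□□□□…
gen 1: q2 h=19  …□□□□□□[□]■□□□□□…
gen 2: q1 h=18  …□□□□□□[□]□■□□□□…
gen 3: q1 h=19  …□□□□□□[□]■□□□□□…
gen 4: q1 h=20  …□□□□□□[■]□□□□□□…
gen 5: q2 h=21  …□□□□□□[□]□□□□□□…
gen 6: q1 h=20  …□□□□□□[□]□□□□□□…
gen 7: q1 h=21  …□□□□□□[□]□□□□□□…
gen 8: q1 h=22  …□□□□□□[□]□□□□□□…
gen 9: q1 h=23  …□□□□□□[□]□□□□□□…
gen 10: q1 h=24  …□□□□□□[□]□□□□□□…
gen 11: q1 h=25  …□□□□□□[□]□□□□□□…
gen 12: q1 h=26  …□□□□□□[□]□□□□□□…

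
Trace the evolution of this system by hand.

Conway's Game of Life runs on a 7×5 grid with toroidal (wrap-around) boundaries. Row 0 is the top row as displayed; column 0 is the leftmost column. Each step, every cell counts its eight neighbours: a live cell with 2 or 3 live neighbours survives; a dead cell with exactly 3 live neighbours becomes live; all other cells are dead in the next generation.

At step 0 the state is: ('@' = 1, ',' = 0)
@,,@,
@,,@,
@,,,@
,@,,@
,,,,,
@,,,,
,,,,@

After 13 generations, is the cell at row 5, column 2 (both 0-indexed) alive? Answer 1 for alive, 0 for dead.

t=0: @,,@,
@,,@,
@,,,@
,@,,@
,,,,,
@,,,,
,,,,@
t=1: @,,@,
@@,@,
,@,@,
,,,,@
@,,,,
,,,,,
@,,,@
t=2: ,,@@,
@@,@,
,@,@,
@,,,@
,,,,,
@,,,@
@,,,@
t=3: ,,@@,
@@,@,
,@,@,
@,,,@
,,,,,
@,,,@
@@,,,
t=4: ,,,@,
@@,@,
,@,@,
@,,,@
,,,,,
@@,,@
@@@@,
t=5: ,,,@,
@@,@,
,@,@,
@,,,@
,@,,,
,,,@@
,,,@,
t=6: ,,,@,
@@,@,
,@,@,
@@@,@
,,,@,
,,@@@
,,@@,
t=7: ,@,@,
@@,@,
,,,@,
@@,,@
,,,,,
,,,,@
,,,,,
t=8: @@,,@
@@,@,
,,,@,
@,,,@
,,,,@
,,,,,
,,,,,
t=9: ,@@,@
,@,@,
,@@@,
@,,@@
@,,,@
,,,,,
@,,,,
t=10: ,@@@@
,,,,@
,@,,,
,,,,,
@,,@,
@,,,@
@@,,,
t=11: ,@@@@
,@,,@
,,,,,
,,,,,
@,,,,
,,,,,
,,,,,
t=12: ,@@@@
,@,,@
,,,,,
,,,,,
,,,,,
,,,,,
,,@@,
t=13: ,@,,@
,@,,@
,,,,,
,,,,,
,,,,,
,,,,,
,@,,@

0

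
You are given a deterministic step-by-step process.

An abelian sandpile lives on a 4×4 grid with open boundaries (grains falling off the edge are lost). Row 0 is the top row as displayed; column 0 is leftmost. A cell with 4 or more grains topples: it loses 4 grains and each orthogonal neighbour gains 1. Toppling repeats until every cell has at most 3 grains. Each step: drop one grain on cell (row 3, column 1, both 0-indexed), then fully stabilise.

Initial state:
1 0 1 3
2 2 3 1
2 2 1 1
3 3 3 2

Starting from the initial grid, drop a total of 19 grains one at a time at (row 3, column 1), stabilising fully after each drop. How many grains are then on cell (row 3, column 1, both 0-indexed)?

3

t=0: 1 0 1 3
2 2 3 1
2 2 1 1
3 3 3 2
t=1: 1 0 1 3
2 2 3 1
3 3 2 1
0 2 0 3
t=2: 1 0 1 3
2 2 3 1
3 3 2 1
0 3 0 3
t=3: 1 0 1 3
3 3 3 1
0 1 3 1
2 1 1 3
t=4: 1 0 1 3
3 3 3 1
0 1 3 1
2 2 1 3
t=5: 1 0 1 3
3 3 3 1
0 1 3 1
2 3 1 3
t=6: 1 0 1 3
3 3 3 1
0 2 3 1
3 0 2 3
t=7: 1 0 1 3
3 3 3 1
0 2 3 1
3 1 2 3
t=8: 1 0 1 3
3 3 3 1
0 2 3 1
3 2 2 3
t=9: 1 0 1 3
3 3 3 1
0 2 3 1
3 3 2 3
t=10: 1 0 1 3
3 3 3 1
1 3 3 1
0 1 3 3
t=11: 1 0 1 3
3 3 3 1
1 3 3 1
0 2 3 3
t=12: 1 0 1 3
3 3 3 1
1 3 3 1
0 3 3 3
t=13: 2 1 2 3
0 2 1 2
3 2 2 3
1 2 2 0
t=14: 2 1 2 3
0 2 1 2
3 2 2 3
1 3 2 0
t=15: 2 1 2 3
0 2 1 2
3 3 2 3
2 0 3 0
t=16: 2 1 2 3
0 2 1 2
3 3 2 3
2 1 3 0
t=17: 2 1 2 3
0 2 1 2
3 3 2 3
2 2 3 0
t=18: 2 1 2 3
0 2 1 2
3 3 2 3
2 3 3 0
t=19: 2 1 2 3
1 3 2 3
1 2 1 0
0 3 1 2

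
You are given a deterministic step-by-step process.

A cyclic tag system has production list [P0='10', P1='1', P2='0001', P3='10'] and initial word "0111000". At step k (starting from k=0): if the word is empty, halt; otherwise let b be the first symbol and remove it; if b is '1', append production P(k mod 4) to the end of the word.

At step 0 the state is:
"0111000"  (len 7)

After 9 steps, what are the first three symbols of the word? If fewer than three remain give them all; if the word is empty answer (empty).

k=0  "0111000"  (len 7)
k=1  "111000"  (len 6)
k=2  "110001"  (len 6)
k=3  "100010001"  (len 9)
k=4  "0001000110"  (len 10)
k=5  "001000110"  (len 9)
k=6  "01000110"  (len 8)
k=7  "1000110"  (len 7)
k=8  "00011010"  (len 8)
k=9  "0011010"  (len 7)

001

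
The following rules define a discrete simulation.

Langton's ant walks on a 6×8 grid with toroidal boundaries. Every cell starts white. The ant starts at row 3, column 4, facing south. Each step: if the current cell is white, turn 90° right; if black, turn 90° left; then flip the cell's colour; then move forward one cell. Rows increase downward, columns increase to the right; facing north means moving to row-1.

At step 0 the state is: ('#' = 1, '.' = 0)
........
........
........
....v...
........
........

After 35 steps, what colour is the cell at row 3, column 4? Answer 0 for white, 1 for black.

0

gen 0: ........
........
........
....v...
........
........
gen 1: ........
........
........
...<#...
........
........
gen 2: ........
........
...^....
...##...
........
........
gen 3: ........
........
...#>...
...##...
........
........
gen 4: ........
........
...##...
...#v...
........
........
gen 5: ........
........
...##...
...#.>..
........
........
gen 6: ........
........
...##...
...#.#..
.....v..
........
gen 7: ........
........
...##...
...#.#..
....<#..
........
gen 8: ........
........
...##...
...#^#..
....##..
........
gen 9: ........
........
...##...
...##>..
....##..
........
gen 10: ........
........
...##^..
...##...
....##..
........
gen 11: ........
........
...###>.
...##...
....##..
........
gen 12: ........
........
...####.
...##.v.
....##..
........
gen 13: ........
........
...####.
...##<#.
....##..
........
gen 14: ........
........
...##^#.
...####.
....##..
........
gen 15: ........
........
...#<.#.
...####.
....##..
........
gen 16: ........
........
...#..#.
...#v##.
....##..
........
gen 17: ........
........
...#..#.
...#.>#.
....##..
........
gen 18: ........
........
...#.^#.
...#..#.
....##..
........
gen 19: ........
........
...#.#>.
...#..#.
....##..
........
gen 20: ........
......^.
...#.#..
...#..#.
....##..
........
gen 21: ........
......#>
...#.#..
...#..#.
....##..
........
gen 22: ........
......##
...#.#.v
...#..#.
....##..
........
gen 23: ........
......##
...#.#<#
...#..#.
....##..
........
gen 24: ........
......^#
...#.###
...#..#.
....##..
........
gen 25: ........
.....<.#
...#.###
...#..#.
....##..
........
gen 26: .....^..
.....#.#
...#.###
...#..#.
....##..
........
gen 27: .....#>.
.....#.#
...#.###
...#..#.
....##..
........
gen 28: .....##.
.....#v#
...#.###
...#..#.
....##..
........
gen 29: .....##.
.....<##
...#.###
...#..#.
....##..
........
gen 30: .....##.
......##
...#.v##
...#..#.
....##..
........
gen 31: .....##.
......##
...#..>#
...#..#.
....##..
........
gen 32: .....##.
......^#
...#...#
...#..#.
....##..
........
gen 33: .....##.
.....<.#
...#...#
...#..#.
....##..
........
gen 34: .....^#.
.....#.#
...#...#
...#..#.
....##..
........
gen 35: ....<.#.
.....#.#
...#...#
...#..#.
....##..
........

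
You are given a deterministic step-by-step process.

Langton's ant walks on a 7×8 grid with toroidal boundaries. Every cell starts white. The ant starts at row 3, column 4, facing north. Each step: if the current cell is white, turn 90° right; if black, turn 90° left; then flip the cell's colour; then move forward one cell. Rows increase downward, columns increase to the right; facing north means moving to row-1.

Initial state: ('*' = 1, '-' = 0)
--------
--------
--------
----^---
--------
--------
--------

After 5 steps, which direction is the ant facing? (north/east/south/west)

gen 0: --------
--------
--------
----^---
--------
--------
--------
gen 1: --------
--------
--------
----*>--
--------
--------
--------
gen 2: --------
--------
--------
----**--
-----v--
--------
--------
gen 3: --------
--------
--------
----**--
----<*--
--------
--------
gen 4: --------
--------
--------
----^*--
----**--
--------
--------
gen 5: --------
--------
--------
---<-*--
----**--
--------
--------

west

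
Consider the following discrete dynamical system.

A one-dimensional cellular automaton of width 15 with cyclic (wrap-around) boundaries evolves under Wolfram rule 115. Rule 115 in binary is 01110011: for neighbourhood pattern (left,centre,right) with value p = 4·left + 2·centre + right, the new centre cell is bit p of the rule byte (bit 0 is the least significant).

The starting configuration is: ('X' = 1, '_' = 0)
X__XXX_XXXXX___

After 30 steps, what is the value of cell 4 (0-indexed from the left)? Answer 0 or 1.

1

k=0  X__XXX_XXXXX___
k=1  _XX__XX____XXXX
k=2  X_XXX_XXXXX___X
k=3  XX__XX____XXXX_
k=4  _XXX_XXXXX___XX
k=5  X__XX____XXXX_X
k=6  XXX_XXXXX___XX_
k=7  __XX____XXXX_XX
k=8  XX_XXXXX___XX_X
k=9  _XX____XXXX_XX_
k=10  X_XXXXX___XX_XX
k=11  XX____XXXX_XX__
k=12  _XXXXX___XX_XXX
k=13  X____XXXX_XX__X
k=14  XXXXX___XX_XXX_
k=15  ____XXXX_XX__XX
k=16  XXXX___XX_XXX_X
k=17  ___XXXX_XX__XX_
k=18  XXX___XX_XXX_XX
k=19  __XXXX_XX__XX__
k=20  XX___XX_XXX_XXX
k=21  _XXXX_XX__XX___
k=22  X___XX_XXX_XXXX
k=23  XXXX_XX__XX____
k=24  ___XX_XXX_XXXXX
k=25  XXX_XX__XX____X
k=26  __XX_XXX_XXXXX_
k=27  XX_XX__XX____XX
k=28  _XX_XXX_XXXXX__
k=29  X_XX__XX____XXX
k=30  XX_XXX_XXXXX___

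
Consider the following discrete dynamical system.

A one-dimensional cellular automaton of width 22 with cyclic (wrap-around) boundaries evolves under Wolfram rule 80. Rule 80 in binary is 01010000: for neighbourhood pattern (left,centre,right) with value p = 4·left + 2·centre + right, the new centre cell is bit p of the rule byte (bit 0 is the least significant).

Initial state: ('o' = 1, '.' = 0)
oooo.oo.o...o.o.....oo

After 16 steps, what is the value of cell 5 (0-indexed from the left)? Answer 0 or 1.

gen 0: oooo.oo.o...o.o.....oo
gen 1: ...o..o..o.....o......
gen 2: ....o..o..o.....o.....
gen 3: .....o..o..o.....o....
gen 4: ......o..o..o.....o...
gen 5: .......o..o..o.....o..
gen 6: ........o..o..o.....o.
gen 7: .........o..o..o.....o
gen 8: o.........o..o..o.....
gen 9: .o.........o..o..o....
gen 10: ..o.........o..o..o...
gen 11: ...o.........o..o..o..
gen 12: ....o.........o..o..o.
gen 13: .....o.........o..o..o
gen 14: o.....o.........o..o..
gen 15: .o.....o.........o..o.
gen 16: ..o.....o.........o..o

0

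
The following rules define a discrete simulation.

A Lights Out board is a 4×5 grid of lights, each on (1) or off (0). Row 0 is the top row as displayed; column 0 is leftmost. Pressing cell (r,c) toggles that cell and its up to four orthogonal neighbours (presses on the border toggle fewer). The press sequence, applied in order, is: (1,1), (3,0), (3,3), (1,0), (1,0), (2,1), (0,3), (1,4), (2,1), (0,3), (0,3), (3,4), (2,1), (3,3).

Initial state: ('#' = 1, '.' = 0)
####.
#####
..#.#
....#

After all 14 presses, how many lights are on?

[0] ####.
#####
..#.#
....#
[1] #.##.
...##
.##.#
....#
[2] #.##.
...##
###.#
##..#
[3] #.##.
...##
#####
####.
[4] ..##.
##.##
.####
####.
[5] #.##.
...##
#####
####.
[6] #.##.
.#.##
...##
#.##.
[7] #...#
.#..#
...##
#.##.
[8] #....
.#.#.
...#.
#.##.
[9] #....
...#.
####.
####.
[10] #.###
.....
####.
####.
[11] #....
...#.
####.
####.
[12] #....
...#.
#####
###.#
[13] #....
.#.#.
...##
#.#.#
[14] #....
.#.#.
....#
#..#.

6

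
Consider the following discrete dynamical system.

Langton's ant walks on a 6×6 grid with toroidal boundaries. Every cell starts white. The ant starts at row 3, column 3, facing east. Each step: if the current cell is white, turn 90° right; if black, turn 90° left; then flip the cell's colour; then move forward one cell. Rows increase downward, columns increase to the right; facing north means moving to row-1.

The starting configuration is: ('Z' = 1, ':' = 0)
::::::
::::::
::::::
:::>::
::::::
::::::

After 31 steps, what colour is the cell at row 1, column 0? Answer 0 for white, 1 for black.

1

k=0  ::::::
::::::
::::::
:::>::
::::::
::::::
k=1  ::::::
::::::
::::::
:::Z::
:::v::
::::::
k=2  ::::::
::::::
::::::
:::Z::
::<Z::
::::::
k=3  ::::::
::::::
::::::
::^Z::
::ZZ::
::::::
k=4  ::::::
::::::
::::::
::Z>::
::ZZ::
::::::
k=5  ::::::
::::::
:::^::
::Z:::
::ZZ::
::::::
k=6  ::::::
::::::
:::Z>:
::Z:::
::ZZ::
::::::
k=7  ::::::
::::::
:::ZZ:
::Z:v:
::ZZ::
::::::
k=8  ::::::
::::::
:::ZZ:
::Z<Z:
::ZZ::
::::::
k=9  ::::::
::::::
:::^Z:
::ZZZ:
::ZZ::
::::::
k=10  ::::::
::::::
::<:Z:
::ZZZ:
::ZZ::
::::::
k=11  ::::::
::^:::
::Z:Z:
::ZZZ:
::ZZ::
::::::
k=12  ::::::
::Z>::
::Z:Z:
::ZZZ:
::ZZ::
::::::
k=13  ::::::
::ZZ::
::ZvZ:
::ZZZ:
::ZZ::
::::::
k=14  ::::::
::ZZ::
::<ZZ:
::ZZZ:
::ZZ::
::::::
k=15  ::::::
::ZZ::
:::ZZ:
::vZZ:
::ZZ::
::::::
k=16  ::::::
::ZZ::
:::ZZ:
:::>Z:
::ZZ::
::::::
k=17  ::::::
::ZZ::
:::^Z:
::::Z:
::ZZ::
::::::
k=18  ::::::
::ZZ::
::<:Z:
::::Z:
::ZZ::
::::::
k=19  ::::::
::^Z::
::Z:Z:
::::Z:
::ZZ::
::::::
k=20  ::::::
:<:Z::
::Z:Z:
::::Z:
::ZZ::
::::::
k=21  :^::::
:Z:Z::
::Z:Z:
::::Z:
::ZZ::
::::::
k=22  :Z>:::
:Z:Z::
::Z:Z:
::::Z:
::ZZ::
::::::
k=23  :ZZ:::
:ZvZ::
::Z:Z:
::::Z:
::ZZ::
::::::
k=24  :ZZ:::
:<ZZ::
::Z:Z:
::::Z:
::ZZ::
::::::
k=25  :ZZ:::
::ZZ::
:vZ:Z:
::::Z:
::ZZ::
::::::
k=26  :ZZ:::
::ZZ::
<ZZ:Z:
::::Z:
::ZZ::
::::::
k=27  :ZZ:::
^:ZZ::
ZZZ:Z:
::::Z:
::ZZ::
::::::
k=28  :ZZ:::
Z>ZZ::
ZZZ:Z:
::::Z:
::ZZ::
::::::
k=29  :ZZ:::
ZZZZ::
ZvZ:Z:
::::Z:
::ZZ::
::::::
k=30  :ZZ:::
ZZZZ::
Z:>:Z:
::::Z:
::ZZ::
::::::
k=31  :ZZ:::
ZZ^Z::
Z:::Z:
::::Z:
::ZZ::
::::::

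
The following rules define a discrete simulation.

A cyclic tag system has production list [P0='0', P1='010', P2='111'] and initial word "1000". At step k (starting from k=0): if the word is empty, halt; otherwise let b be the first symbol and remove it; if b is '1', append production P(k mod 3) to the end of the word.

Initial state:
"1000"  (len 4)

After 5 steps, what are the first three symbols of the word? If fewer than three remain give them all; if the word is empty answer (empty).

[0] "1000"  (len 4)
[1] "0000"  (len 4)
[2] "000"  (len 3)
[3] "00"  (len 2)
[4] "0"  (len 1)
[5] (halted — word empty)

(empty)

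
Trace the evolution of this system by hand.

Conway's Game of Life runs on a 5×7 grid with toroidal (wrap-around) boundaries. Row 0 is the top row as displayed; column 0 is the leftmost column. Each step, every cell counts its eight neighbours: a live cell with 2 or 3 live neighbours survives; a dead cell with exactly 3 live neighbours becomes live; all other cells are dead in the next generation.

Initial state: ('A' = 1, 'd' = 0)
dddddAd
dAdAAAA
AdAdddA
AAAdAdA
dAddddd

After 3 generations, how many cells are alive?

step 0: dddddAd
dAdAAAA
AdAdddA
AAAdAdA
dAddddd
step 1: AdAddAA
dAAAAdd
ddddddd
ddAAdAA
dAAddAA
step 2: ddddddd
AAAAAAA
dAdddAd
AAAAAAA
ddddddd
step 3: AAAAAAA
AAAAAAA
ddddddd
AAAAAAA
AAAAAAA

28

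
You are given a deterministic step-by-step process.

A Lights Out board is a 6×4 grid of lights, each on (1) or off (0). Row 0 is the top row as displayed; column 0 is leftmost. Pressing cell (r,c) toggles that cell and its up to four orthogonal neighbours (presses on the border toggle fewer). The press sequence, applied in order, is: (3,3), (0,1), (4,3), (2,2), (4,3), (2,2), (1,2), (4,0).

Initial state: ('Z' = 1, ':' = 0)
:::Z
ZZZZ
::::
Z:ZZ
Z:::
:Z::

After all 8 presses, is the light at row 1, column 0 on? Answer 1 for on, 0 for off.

1

0) :::Z
ZZZZ
::::
Z:ZZ
Z:::
:Z::
1) :::Z
ZZZZ
:::Z
Z:::
Z::Z
:Z::
2) ZZZZ
Z:ZZ
:::Z
Z:::
Z::Z
:Z::
3) ZZZZ
Z:ZZ
:::Z
Z::Z
Z:Z:
:Z:Z
4) ZZZZ
Z::Z
:ZZ:
Z:ZZ
Z:Z:
:Z:Z
5) ZZZZ
Z::Z
:ZZ:
Z:Z:
Z::Z
:Z::
6) ZZZZ
Z:ZZ
:::Z
Z:::
Z::Z
:Z::
7) ZZ:Z
ZZ::
::ZZ
Z:::
Z::Z
:Z::
8) ZZ:Z
ZZ::
::ZZ
::::
:Z:Z
ZZ::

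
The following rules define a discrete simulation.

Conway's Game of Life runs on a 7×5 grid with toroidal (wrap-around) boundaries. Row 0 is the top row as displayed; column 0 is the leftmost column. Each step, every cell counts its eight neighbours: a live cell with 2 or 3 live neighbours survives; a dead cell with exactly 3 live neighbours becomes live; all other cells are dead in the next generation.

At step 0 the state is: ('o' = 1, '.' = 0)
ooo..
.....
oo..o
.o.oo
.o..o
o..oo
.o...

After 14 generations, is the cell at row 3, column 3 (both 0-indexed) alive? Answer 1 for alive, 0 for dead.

[0] ooo..
.....
oo..o
.o.oo
.o..o
o..oo
.o...
[1] ooo..
..o.o
.oooo
.o.o.
.o...
.oooo
...o.
[2] ooo.o
....o
.o..o
.o.oo
.o..o
oo.oo
.....
[3] oo.oo
..o.o
..o.o
.o.oo
.o...
.oooo
.....
[4] ooooo
..o..
.oo.o
.o.oo
.o...
oooo.
.....
[5] ooooo
.....
.o..o
.o.oo
.....
ooo..
.....
[6] ooooo
.....
..ooo
..ooo
...oo
.o...
.....
[7] ooooo
.....
..o.o
o....
o...o
.....
...oo
[8] ooo..
.....
.....
oo.o.
o...o
o..o.
.o...
[9] ooo..
.o...
.....
oo...
..oo.
oo...
....o
[10] ooo..
ooo..
oo...
.oo..
..o.o
ooooo
..o.o
[11] ....o
....o
.....
..oo.
....o
.....
.....
[12] .....
.....
...o.
...o.
...o.
.....
.....
[13] .....
.....
.....
..ooo
.....
.....
.....
[14] .....
.....
...o.
...o.
...o.
.....
.....

1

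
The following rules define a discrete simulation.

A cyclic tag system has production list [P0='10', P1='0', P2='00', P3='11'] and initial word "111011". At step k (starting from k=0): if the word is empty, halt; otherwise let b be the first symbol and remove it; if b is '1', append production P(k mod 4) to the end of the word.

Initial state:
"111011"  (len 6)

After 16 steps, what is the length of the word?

gen 0: "111011"  (len 6)
gen 1: "1101110"  (len 7)
gen 2: "1011100"  (len 7)
gen 3: "01110000"  (len 8)
gen 4: "1110000"  (len 7)
gen 5: "11000010"  (len 8)
gen 6: "10000100"  (len 8)
gen 7: "000010000"  (len 9)
gen 8: "00010000"  (len 8)
gen 9: "0010000"  (len 7)
gen 10: "010000"  (len 6)
gen 11: "10000"  (len 5)
gen 12: "000011"  (len 6)
gen 13: "00011"  (len 5)
gen 14: "0011"  (len 4)
gen 15: "011"  (len 3)
gen 16: "11"  (len 2)

2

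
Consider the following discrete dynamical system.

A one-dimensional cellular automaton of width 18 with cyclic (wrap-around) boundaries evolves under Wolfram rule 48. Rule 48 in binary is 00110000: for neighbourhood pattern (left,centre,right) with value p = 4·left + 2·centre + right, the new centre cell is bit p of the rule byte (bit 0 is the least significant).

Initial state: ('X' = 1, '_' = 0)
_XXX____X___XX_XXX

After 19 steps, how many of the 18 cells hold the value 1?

gen 0: _XXX____X___XX_XXX
gen 1: X___X____X____X___
gen 2: _X___X____X____X__
gen 3: __X___X____X____X_
gen 4: ___X___X____X____X
gen 5: X___X___X____X____
gen 6: _X___X___X____X___
gen 7: __X___X___X____X__
gen 8: ___X___X___X____X_
gen 9: ____X___X___X____X
gen 10: X____X___X___X____
gen 11: _X____X___X___X___
gen 12: __X____X___X___X__
gen 13: ___X____X___X___X_
gen 14: ____X____X___X___X
gen 15: X____X____X___X___
gen 16: _X____X____X___X__
gen 17: __X____X____X___X_
gen 18: ___X____X____X___X
gen 19: X___X____X____X___

4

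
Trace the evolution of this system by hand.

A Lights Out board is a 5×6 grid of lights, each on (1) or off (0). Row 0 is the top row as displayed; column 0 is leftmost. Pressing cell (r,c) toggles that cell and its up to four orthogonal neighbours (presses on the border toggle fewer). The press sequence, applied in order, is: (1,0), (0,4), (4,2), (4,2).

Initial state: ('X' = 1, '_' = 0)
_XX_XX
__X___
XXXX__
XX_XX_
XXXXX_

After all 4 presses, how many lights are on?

20

step 0: _XX_XX
__X___
XXXX__
XX_XX_
XXXXX_
step 1: XXX_XX
XXX___
_XXX__
XX_XX_
XXXXX_
step 2: XXXX__
XXX_X_
_XXX__
XX_XX_
XXXXX_
step 3: XXXX__
XXX_X_
_XXX__
XXXXX_
X___X_
step 4: XXXX__
XXX_X_
_XXX__
XX_XX_
XXXXX_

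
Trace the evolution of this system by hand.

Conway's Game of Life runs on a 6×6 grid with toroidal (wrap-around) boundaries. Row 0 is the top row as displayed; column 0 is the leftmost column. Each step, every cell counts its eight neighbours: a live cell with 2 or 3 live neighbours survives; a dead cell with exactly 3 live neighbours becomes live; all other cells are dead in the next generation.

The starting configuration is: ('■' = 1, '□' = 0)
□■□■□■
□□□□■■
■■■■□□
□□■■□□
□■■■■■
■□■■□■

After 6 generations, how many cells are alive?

0) □■□■□■
□□□□■■
■■■■□□
□□■■□□
□■■■■■
■□■■□■
1) □■□■□□
□□□□□■
■■□□□■
□□□□□■
□□□□□■
□□□□□□
2) □□□□□□
□■■□■■
□□□□■■
□□□□■■
□□□□□□
□□□□□□
3) □□□□□□
■□□■■■
□□□□□□
□□□□■■
□□□□□□
□□□□□□
4) □□□□■■
□□□□■■
■□□■□□
□□□□□□
□□□□□□
□□□□□□
5) □□□□■■
■□□■□□
□□□□■■
□□□□□□
□□□□□□
□□□□□□
6) □□□□■■
■□□■□□
□□□□■■
□□□□□□
□□□□□□
□□□□□□

6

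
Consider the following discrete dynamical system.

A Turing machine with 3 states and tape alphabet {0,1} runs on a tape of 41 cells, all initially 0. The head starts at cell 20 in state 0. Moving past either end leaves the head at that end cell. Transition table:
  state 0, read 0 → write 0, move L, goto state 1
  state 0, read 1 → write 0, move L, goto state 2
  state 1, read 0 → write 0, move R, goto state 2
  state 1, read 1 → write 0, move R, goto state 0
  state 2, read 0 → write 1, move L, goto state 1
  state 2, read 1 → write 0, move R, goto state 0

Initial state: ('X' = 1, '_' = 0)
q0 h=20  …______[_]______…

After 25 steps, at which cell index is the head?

step 0: q0 h=20  …______[_]______…
step 1: q1 h=19  …______[_]______…
step 2: q2 h=20  …______[_]______…
step 3: q1 h=19  …______[_]X_____…
step 4: q2 h=20  …______[X]______…
step 5: q0 h=21  …______[_]______…
step 6: q1 h=20  …______[_]______…
step 7: q2 h=21  …______[_]______…
step 8: q1 h=20  …______[_]X_____…
step 9: q2 h=21  …______[X]______…
step 10: q0 h=22  …______[_]______…
step 11: q1 h=21  …______[_]______…
step 12: q2 h=22  …______[_]______…
step 13: q1 h=21  …______[_]X_____…
step 14: q2 h=22  …______[X]______…
step 15: q0 h=23  …______[_]______…
step 16: q1 h=22  …______[_]______…
step 17: q2 h=23  …______[_]______…
step 18: q1 h=22  …______[_]X_____…
step 19: q2 h=23  …______[X]______…
step 20: q0 h=24  …______[_]______…
step 21: q1 h=23  …______[_]______…
step 22: q2 h=24  …______[_]______…
step 23: q1 h=23  …______[_]X_____…
step 24: q2 h=24  …______[X]______…
step 25: q0 h=25  …______[_]______…

25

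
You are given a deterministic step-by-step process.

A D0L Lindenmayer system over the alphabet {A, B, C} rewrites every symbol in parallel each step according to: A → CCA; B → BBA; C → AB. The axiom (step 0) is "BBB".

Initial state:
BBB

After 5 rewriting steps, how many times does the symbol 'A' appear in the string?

207

step 0: BBB
step 1: BBABBABBA
step 2: BBABBACCABBABBACCABBABBACCA
step 3: BBABBACCABBABBACCAABABCCABBABBACCABBABBACCAABABCCABBABBACCABBABBACCAABABCCA
step 4: BBABBACCABBABBACCAABABCCABBABBACCABBABBACCAABABCCACCABBACC…ABBACCAABABCCABBABBACCABBABBACCAABABCCACCABBACCABBAABABCCA  (len 207)
step 5: BBABBACCABBABBACCAABABCCABBABBACCABBABBACCAABABCCACCABBACC…ABABCCAABABCCABBABBACCAABABCCABBABBACCACCABBACCABBAABABCCA  (len 567)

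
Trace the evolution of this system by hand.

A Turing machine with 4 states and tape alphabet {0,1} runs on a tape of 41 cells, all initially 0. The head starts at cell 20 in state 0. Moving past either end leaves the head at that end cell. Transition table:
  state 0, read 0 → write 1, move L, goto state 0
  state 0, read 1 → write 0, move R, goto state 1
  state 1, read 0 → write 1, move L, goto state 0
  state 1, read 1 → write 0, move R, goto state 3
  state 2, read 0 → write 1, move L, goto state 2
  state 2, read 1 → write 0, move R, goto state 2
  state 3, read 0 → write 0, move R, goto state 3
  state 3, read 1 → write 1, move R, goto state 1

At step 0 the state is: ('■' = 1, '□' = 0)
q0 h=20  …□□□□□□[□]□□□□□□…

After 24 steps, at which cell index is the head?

[0] q0 h=20  …□□□□□□[□]□□□□□□…
[1] q0 h=19  …□□□□□□[□]■□□□□□…
[2] q0 h=18  …□□□□□□[□]■■□□□□…
[3] q0 h=17  …□□□□□□[□]■■■□□□…
[4] q0 h=16  …□□□□□□[□]■■■■□□…
[5] q0 h=15  …□□□□□□[□]■■■■■□…
[6] q0 h=14  …□□□□□□[□]■■■■■■…
[7] q0 h=13  …□□□□□□[□]■■■■■■…
[8] q0 h=12  …□□□□□□[□]■■■■■■…
[9] q0 h=11  …□□□□□□[□]■■■■■■…
[10] q0 h=10  …□□□□□□[□]■■■■■■…
[11] q0 h= 9  …□□□□□□[□]■■■■■■…
[12] q0 h= 8  …□□□□□□[□]■■■■■■…
[13] q0 h= 7  …□□□□□□[□]■■■■■■…
[14] q0 h= 6  |□□□□□□[□]■■■■■■…
[15] q0 h= 5  |□□□□□[□]■■■■■■…
[16] q0 h= 4  |□□□□[□]■■■■■■…
[17] q0 h= 3  |□□□[□]■■■■■■…
[18] q0 h= 2  |□□[□]■■■■■■…
[19] q0 h= 1  |□[□]■■■■■■…
[20] q0 h= 0  |[□]■■■■■■…
[21] q0 h= 0  |[■]■■■■■■…
[22] q1 h= 1  |□[■]■■■■■■…
[23] q3 h= 2  |□□[■]■■■■■■…
[24] q1 h= 3  |□□■[■]■■■■■■…

3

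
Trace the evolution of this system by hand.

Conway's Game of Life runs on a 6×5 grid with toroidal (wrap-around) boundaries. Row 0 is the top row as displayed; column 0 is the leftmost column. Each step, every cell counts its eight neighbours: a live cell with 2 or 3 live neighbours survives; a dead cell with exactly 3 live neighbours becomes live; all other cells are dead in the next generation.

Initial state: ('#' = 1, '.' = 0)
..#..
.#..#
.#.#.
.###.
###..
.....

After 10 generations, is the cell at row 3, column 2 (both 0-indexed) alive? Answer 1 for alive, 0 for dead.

0) ..#..
.#..#
.#.#.
.###.
###..
.....
1) .....
##.#.
.#.##
...##
#..#.
..#..
2) .##..
##.#.
.#...
.....
..##.
.....
3) ###..
#....
###..
..#..
.....
.#.#.
4) #.#.#
....#
#.#..
..#..
..#..
##...
5) ...##
....#
.#.#.
..##.
..#..
#.###
6) ..#..
#.#.#
...##
.#.#.
.....
###..
7) ..#.#
###.#
.#...
..###
#....
.##..
8) ....#
..#.#
.....
#####
#...#
####.
9) ....#
...#.
.....
.###.
.....
.###.
10) ....#
.....
...#.
..#..
.....
..##.

1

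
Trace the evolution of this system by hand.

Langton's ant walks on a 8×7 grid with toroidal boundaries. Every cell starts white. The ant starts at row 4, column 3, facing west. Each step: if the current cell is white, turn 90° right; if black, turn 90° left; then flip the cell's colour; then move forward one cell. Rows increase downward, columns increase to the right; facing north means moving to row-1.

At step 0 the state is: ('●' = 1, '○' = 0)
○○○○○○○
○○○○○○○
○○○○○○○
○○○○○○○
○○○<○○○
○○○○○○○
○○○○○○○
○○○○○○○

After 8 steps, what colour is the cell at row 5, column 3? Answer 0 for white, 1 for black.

1

k=0  ○○○○○○○
○○○○○○○
○○○○○○○
○○○○○○○
○○○<○○○
○○○○○○○
○○○○○○○
○○○○○○○
k=1  ○○○○○○○
○○○○○○○
○○○○○○○
○○○^○○○
○○○●○○○
○○○○○○○
○○○○○○○
○○○○○○○
k=2  ○○○○○○○
○○○○○○○
○○○○○○○
○○○●>○○
○○○●○○○
○○○○○○○
○○○○○○○
○○○○○○○
k=3  ○○○○○○○
○○○○○○○
○○○○○○○
○○○●●○○
○○○●v○○
○○○○○○○
○○○○○○○
○○○○○○○
k=4  ○○○○○○○
○○○○○○○
○○○○○○○
○○○●●○○
○○○<●○○
○○○○○○○
○○○○○○○
○○○○○○○
k=5  ○○○○○○○
○○○○○○○
○○○○○○○
○○○●●○○
○○○○●○○
○○○v○○○
○○○○○○○
○○○○○○○
k=6  ○○○○○○○
○○○○○○○
○○○○○○○
○○○●●○○
○○○○●○○
○○<●○○○
○○○○○○○
○○○○○○○
k=7  ○○○○○○○
○○○○○○○
○○○○○○○
○○○●●○○
○○^○●○○
○○●●○○○
○○○○○○○
○○○○○○○
k=8  ○○○○○○○
○○○○○○○
○○○○○○○
○○○●●○○
○○●>●○○
○○●●○○○
○○○○○○○
○○○○○○○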